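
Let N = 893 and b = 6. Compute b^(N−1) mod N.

6^1 ≡ 6 (mod 893)
6^2 ≡ 6^2 = 36 ≡ 36 (mod 893)
6^4 ≡ 36^2 = 1296 ≡ 403 (mod 893)
6^8 ≡ 403^2 = 162409 ≡ 776 (mod 893)
6^16 ≡ 776^2 = 602176 ≡ 294 (mod 893)
6^32 ≡ 294^2 = 86436 ≡ 708 (mod 893)
6^64 ≡ 708^2 = 501264 ≡ 291 (mod 893)
6^128 ≡ 291^2 = 84681 ≡ 739 (mod 893)
6^256 ≡ 739^2 = 546121 ≡ 498 (mod 893)
6^512 ≡ 498^2 = 248004 ≡ 643 (mod 893)
892 = 512 + 256 + 64 + 32 + 16 + 8 + 4 in binary powers of 2.
So 6^892 ≡ 643 · 498 · 291 · 708 · 294 · 776 · 403 ≡ 291 (mod 893).
Since 291 ≠ 1, base 6 is a Fermat witness: 893 is composite.

291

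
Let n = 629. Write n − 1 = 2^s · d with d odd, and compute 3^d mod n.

629 − 1 = 628 = 2^2 · 157, so d = 157.
3^1 ≡ 3 (mod 629)
3^2 ≡ 3^2 = 9 ≡ 9 (mod 629)
3^4 ≡ 9^2 = 81 ≡ 81 (mod 629)
3^8 ≡ 81^2 = 6561 ≡ 271 (mod 629)
3^16 ≡ 271^2 = 73441 ≡ 477 (mod 629)
3^32 ≡ 477^2 = 227529 ≡ 460 (mod 629)
3^64 ≡ 460^2 = 211600 ≡ 256 (mod 629)
3^128 ≡ 256^2 = 65536 ≡ 120 (mod 629)
157 = 128 + 16 + 8 + 4 + 1 in binary powers of 2.
So 3^157 ≡ 120 · 477 · 271 · 81 · 3 ≡ 437 (mod 629).
Squaring chain: 437 → 382; never reaches −1, so base 3 is a Miller–Rabin witness that 629 is composite.

437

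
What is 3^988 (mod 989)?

685

3^1 ≡ 3 (mod 989)
3^2 ≡ 3^2 = 9 ≡ 9 (mod 989)
3^4 ≡ 9^2 = 81 ≡ 81 (mod 989)
3^8 ≡ 81^2 = 6561 ≡ 627 (mod 989)
3^16 ≡ 627^2 = 393129 ≡ 496 (mod 989)
3^32 ≡ 496^2 = 246016 ≡ 744 (mod 989)
3^64 ≡ 744^2 = 553536 ≡ 685 (mod 989)
3^128 ≡ 685^2 = 469225 ≡ 439 (mod 989)
3^256 ≡ 439^2 = 192721 ≡ 855 (mod 989)
3^512 ≡ 855^2 = 731025 ≡ 154 (mod 989)
988 = 512 + 256 + 128 + 64 + 16 + 8 + 4 in binary powers of 2.
So 3^988 ≡ 154 · 855 · 439 · 685 · 496 · 627 · 81 ≡ 685 (mod 989).
Since 685 ≠ 1, base 3 is a Fermat witness: 989 is composite.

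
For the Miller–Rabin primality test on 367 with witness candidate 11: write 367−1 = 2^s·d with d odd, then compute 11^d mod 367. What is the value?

366

367 − 1 = 366 = 2^1 · 183, so d = 183.
11^1 ≡ 11 (mod 367)
11^2 ≡ 11^2 = 121 ≡ 121 (mod 367)
11^4 ≡ 121^2 = 14641 ≡ 328 (mod 367)
11^8 ≡ 328^2 = 107584 ≡ 53 (mod 367)
11^16 ≡ 53^2 = 2809 ≡ 240 (mod 367)
11^32 ≡ 240^2 = 57600 ≡ 348 (mod 367)
11^64 ≡ 348^2 = 121104 ≡ 361 (mod 367)
11^128 ≡ 361^2 = 130321 ≡ 36 (mod 367)
183 = 128 + 32 + 16 + 4 + 2 + 1 in binary powers of 2.
So 11^183 ≡ 36 · 348 · 240 · 328 · 121 · 11 ≡ 366 (mod 367).
Since 11^d ≡ 366 (mod 367), base 11 does not prove 367 composite.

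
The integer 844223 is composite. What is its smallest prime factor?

31

844223 is odd.
Digit sum 23, not divisible by 3.
Ends in 3: not divisible by 5.
7: 844223 = 7·120603 + 2
11: 844223 = 11·76747 + 6
13: 844223 = 13·64940 + 3
17: 844223 = 17·49660 + 3
19: 844223 = 19·44432 + 15
23: 844223 = 23·36705 + 8
29: 844223 = 29·29111 + 4
31: 844223 = 31·27233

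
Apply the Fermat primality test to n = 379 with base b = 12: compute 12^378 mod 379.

1

12^1 ≡ 12 (mod 379)
12^2 ≡ 12^2 = 144 ≡ 144 (mod 379)
12^4 ≡ 144^2 = 20736 ≡ 270 (mod 379)
12^8 ≡ 270^2 = 72900 ≡ 132 (mod 379)
12^16 ≡ 132^2 = 17424 ≡ 369 (mod 379)
12^32 ≡ 369^2 = 136161 ≡ 100 (mod 379)
12^64 ≡ 100^2 = 10000 ≡ 146 (mod 379)
12^128 ≡ 146^2 = 21316 ≡ 92 (mod 379)
12^256 ≡ 92^2 = 8464 ≡ 126 (mod 379)
378 = 256 + 64 + 32 + 16 + 8 + 2 in binary powers of 2.
So 12^378 ≡ 126 · 146 · 100 · 369 · 132 · 144 ≡ 1 (mod 379).
Since the result is 1, base 12 gives no evidence that 379 is composite.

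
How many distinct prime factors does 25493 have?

25493 = 13 · 1961
1961 = 37 · 53
25493 = 13 · 37 · 53, which has 3 distinct prime factors.

3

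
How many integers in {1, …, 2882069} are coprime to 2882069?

Factor: 2882069 = 109 · 137 · 193.
φ(2882069) = (109−1) · (137−1) · (193−1) = 108 · 136 · 192 = 2820096.

2820096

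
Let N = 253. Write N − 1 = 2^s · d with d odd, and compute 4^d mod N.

253 − 1 = 252 = 2^2 · 63, so d = 63.
4^1 ≡ 4 (mod 253)
4^2 ≡ 4^2 = 16 ≡ 16 (mod 253)
4^4 ≡ 16^2 = 256 ≡ 3 (mod 253)
4^8 ≡ 3^2 = 9 ≡ 9 (mod 253)
4^16 ≡ 9^2 = 81 ≡ 81 (mod 253)
4^32 ≡ 81^2 = 6561 ≡ 236 (mod 253)
63 = 32 + 16 + 8 + 4 + 2 + 1 in binary powers of 2.
So 4^63 ≡ 236 · 81 · 9 · 3 · 16 · 4 ≡ 9 (mod 253).
Squaring chain: 9 → 81; never reaches −1, so base 4 is a Miller–Rabin witness that 253 is composite.

9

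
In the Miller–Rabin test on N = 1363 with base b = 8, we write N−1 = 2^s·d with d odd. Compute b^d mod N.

1363 − 1 = 1362 = 2^1 · 681, so d = 681.
8^1 ≡ 8 (mod 1363)
8^2 ≡ 8^2 = 64 ≡ 64 (mod 1363)
8^4 ≡ 64^2 = 4096 ≡ 7 (mod 1363)
8^8 ≡ 7^2 = 49 ≡ 49 (mod 1363)
8^16 ≡ 49^2 = 2401 ≡ 1038 (mod 1363)
8^32 ≡ 1038^2 = 1077444 ≡ 674 (mod 1363)
8^64 ≡ 674^2 = 454276 ≡ 397 (mod 1363)
8^128 ≡ 397^2 = 157609 ≡ 864 (mod 1363)
8^256 ≡ 864^2 = 746496 ≡ 935 (mod 1363)
8^512 ≡ 935^2 = 874225 ≡ 542 (mod 1363)
681 = 512 + 128 + 32 + 8 + 1 in binary powers of 2.
So 8^681 ≡ 542 · 864 · 674 · 49 · 8 ≡ 943 (mod 1363).
Squaring chain: 943; never reaches −1, so base 8 is a Miller–Rabin witness that 1363 is composite.

943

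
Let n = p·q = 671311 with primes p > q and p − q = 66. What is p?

853

Since p = q + 66, we have 671311 = q(q + 66), so q² + 66q − 671311 = 0.
Discriminant: 66² + 4·671311 = 4356 + 2685244 = 2689600; √2689600 = 1640.
q = (−66 + 1640)/2 = 787, and p = q + 66 = 853.
Check: 787 · 853 = 671311.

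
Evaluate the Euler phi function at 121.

Factor: 121 = 11^2.
φ(121) = 11^1·(11−1) = 110.

110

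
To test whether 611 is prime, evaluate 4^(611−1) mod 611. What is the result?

425

4^1 ≡ 4 (mod 611)
4^2 ≡ 4^2 = 16 ≡ 16 (mod 611)
4^4 ≡ 16^2 = 256 ≡ 256 (mod 611)
4^8 ≡ 256^2 = 65536 ≡ 159 (mod 611)
4^16 ≡ 159^2 = 25281 ≡ 230 (mod 611)
4^32 ≡ 230^2 = 52900 ≡ 354 (mod 611)
4^64 ≡ 354^2 = 125316 ≡ 61 (mod 611)
4^128 ≡ 61^2 = 3721 ≡ 55 (mod 611)
4^256 ≡ 55^2 = 3025 ≡ 581 (mod 611)
4^512 ≡ 581^2 = 337561 ≡ 289 (mod 611)
610 = 512 + 64 + 32 + 2 in binary powers of 2.
So 4^610 ≡ 289 · 61 · 354 · 16 ≡ 425 (mod 611).
Since 425 ≠ 1, base 4 is a Fermat witness: 611 is composite.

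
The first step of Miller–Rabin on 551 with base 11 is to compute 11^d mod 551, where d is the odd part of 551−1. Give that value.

520

551 − 1 = 550 = 2^1 · 275, so d = 275.
11^1 ≡ 11 (mod 551)
11^2 ≡ 11^2 = 121 ≡ 121 (mod 551)
11^4 ≡ 121^2 = 14641 ≡ 315 (mod 551)
11^8 ≡ 315^2 = 99225 ≡ 45 (mod 551)
11^16 ≡ 45^2 = 2025 ≡ 372 (mod 551)
11^32 ≡ 372^2 = 138384 ≡ 83 (mod 551)
11^64 ≡ 83^2 = 6889 ≡ 277 (mod 551)
11^128 ≡ 277^2 = 76729 ≡ 140 (mod 551)
11^256 ≡ 140^2 = 19600 ≡ 315 (mod 551)
275 = 256 + 16 + 2 + 1 in binary powers of 2.
So 11^275 ≡ 315 · 372 · 121 · 11 ≡ 520 (mod 551).
Squaring chain: 520; never reaches −1, so base 11 is a Miller–Rabin witness that 551 is composite.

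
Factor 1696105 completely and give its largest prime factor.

83

1696105 = 5 · 339221
339221 = 61 · 5561
5561 = 67 · 83
83 is prime.
So 1696105 = 5 · 61 · 67 · 83; the largest prime factor is 83.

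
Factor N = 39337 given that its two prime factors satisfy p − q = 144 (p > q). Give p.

Since p = q + 144, we have 39337 = q(q + 144), so q² + 144q − 39337 = 0.
Discriminant: 144² + 4·39337 = 20736 + 157348 = 178084; √178084 = 422.
q = (−144 + 422)/2 = 139, and p = q + 144 = 283.
Check: 139 · 283 = 39337.

283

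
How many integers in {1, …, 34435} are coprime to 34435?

26880

Factor: 34435 = 5 · 71 · 97.
φ(34435) = (5−1) · (71−1) · (97−1) = 4 · 70 · 96 = 26880.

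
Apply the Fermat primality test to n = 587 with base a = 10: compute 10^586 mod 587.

1

10^1 ≡ 10 (mod 587)
10^2 ≡ 10^2 = 100 ≡ 100 (mod 587)
10^4 ≡ 100^2 = 10000 ≡ 21 (mod 587)
10^8 ≡ 21^2 = 441 ≡ 441 (mod 587)
10^16 ≡ 441^2 = 194481 ≡ 184 (mod 587)
10^32 ≡ 184^2 = 33856 ≡ 397 (mod 587)
10^64 ≡ 397^2 = 157609 ≡ 293 (mod 587)
10^128 ≡ 293^2 = 85849 ≡ 147 (mod 587)
10^256 ≡ 147^2 = 21609 ≡ 477 (mod 587)
10^512 ≡ 477^2 = 227529 ≡ 360 (mod 587)
586 = 512 + 64 + 8 + 2 in binary powers of 2.
So 10^586 ≡ 360 · 293 · 441 · 100 ≡ 1 (mod 587).
Since the result is 1, base 10 gives no evidence that 587 is composite.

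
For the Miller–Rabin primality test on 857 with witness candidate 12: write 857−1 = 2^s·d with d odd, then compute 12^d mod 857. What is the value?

857 − 1 = 856 = 2^3 · 107, so d = 107.
12^1 ≡ 12 (mod 857)
12^2 ≡ 12^2 = 144 ≡ 144 (mod 857)
12^4 ≡ 144^2 = 20736 ≡ 168 (mod 857)
12^8 ≡ 168^2 = 28224 ≡ 800 (mod 857)
12^16 ≡ 800^2 = 640000 ≡ 678 (mod 857)
12^32 ≡ 678^2 = 459684 ≡ 332 (mod 857)
12^64 ≡ 332^2 = 110224 ≡ 528 (mod 857)
107 = 64 + 32 + 8 + 2 + 1 in binary powers of 2.
So 12^107 ≡ 528 · 332 · 800 · 144 · 12 ≡ 188 (mod 857).
Squaring chain: 188 → 207 → 856; reaches −1, so base 12 does not prove 857 composite.

188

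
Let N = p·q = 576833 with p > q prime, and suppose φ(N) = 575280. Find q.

φ(n) = (p−1)(q−1) = n − (p+q) + 1, so p + q = 576833 − 575280 + 1 = 1554.
p and q are the roots of t² − 1554t + 576833 = 0.
Discriminant: 1554² − 4·576833 = 2414916 − 2307332 = 107584; √107584 = 328.
q = (1554 − 328)/2 = 613, p = (1554 + 328)/2 = 941.
Check: 613 · 941 = 576833.

613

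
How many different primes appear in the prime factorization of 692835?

6

692835 = 3 · 230945
230945 = 5 · 46189
46189 = 11 · 4199
4199 = 13 · 323
323 = 17 · 19
692835 = 3 · 5 · 11 · 13 · 17 · 19, which has 6 distinct prime factors.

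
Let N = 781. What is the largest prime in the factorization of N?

781 = 11 · 71
71 is prime.
So 781 = 11 · 71; the largest prime factor is 71.

71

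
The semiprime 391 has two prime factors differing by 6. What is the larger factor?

Since p = q + 6, we have 391 = q(q + 6), so q² + 6q − 391 = 0.
Discriminant: 6² + 4·391 = 36 + 1564 = 1600; √1600 = 40.
q = (−6 + 40)/2 = 17, and p = q + 6 = 23.
Check: 17 · 23 = 391.

23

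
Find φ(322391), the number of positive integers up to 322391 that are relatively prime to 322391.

303160

Factor: 322391 = 23 · 107 · 131.
φ(322391) = (23−1) · (107−1) · (131−1) = 22 · 106 · 130 = 303160.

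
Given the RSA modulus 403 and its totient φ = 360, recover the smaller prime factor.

φ(n) = (p−1)(q−1) = n − (p+q) + 1, so p + q = 403 − 360 + 1 = 44.
p and q are the roots of t² − 44t + 403 = 0.
Discriminant: 44² − 4·403 = 1936 − 1612 = 324; √324 = 18.
q = (44 − 18)/2 = 13, p = (44 + 18)/2 = 31.
Check: 13 · 31 = 403.

13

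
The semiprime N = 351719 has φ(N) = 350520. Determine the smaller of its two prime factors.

509

φ(n) = (p−1)(q−1) = n − (p+q) + 1, so p + q = 351719 − 350520 + 1 = 1200.
p and q are the roots of t² − 1200t + 351719 = 0.
Discriminant: 1200² − 4·351719 = 1440000 − 1406876 = 33124; √33124 = 182.
q = (1200 − 182)/2 = 509, p = (1200 + 182)/2 = 691.
Check: 509 · 691 = 351719.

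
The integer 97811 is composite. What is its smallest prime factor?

7

97811 is odd.
Digit sum 26, not divisible by 3.
Ends in 1: not divisible by 5.
7: 97811 = 7·13973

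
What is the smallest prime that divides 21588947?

73

21588947 is odd.
Digit sum 44, not divisible by 3.
Ends in 7: not divisible by 5.
7: 21588947 = 7·3084135 + 2
11: 21588947 = 11·1962631 + 6
13: 21588947 = 13·1660688 + 3
17: 21588947 = 17·1269938 + 1
19: 21588947 = 19·1136260 + 7
23: 21588947 = 23·938649 + 20
29: 21588947 = 29·744446 + 13
31: 21588947 = 31·696417 + 20
37: 21588947 = 37·583485 + 2
41: 21588947 = 41·526559 + 28
43: 21588947 = 43·502068 + 23
47: 21588947 = 47·459339 + 14
53: 21588947 = 53·407338 + 33
59: 21588947 = 59·365914 + 21
61: 21588947 = 61·353917 + 10
67: 21588947 = 67·322223 + 6
71: 21588947 = 71·304069 + 48
73: 21588947 = 73·295739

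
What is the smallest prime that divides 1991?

1991 is odd.
Digit sum 20, not divisible by 3.
Ends in 1: not divisible by 5.
7: 1991 = 7·284 + 3
11: 1991 = 11·181

11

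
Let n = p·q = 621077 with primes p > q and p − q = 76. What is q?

751

Since p = q + 76, we have 621077 = q(q + 76), so q² + 76q − 621077 = 0.
Discriminant: 76² + 4·621077 = 5776 + 2484308 = 2490084; √2490084 = 1578.
q = (−76 + 1578)/2 = 751, and p = q + 76 = 827.
Check: 751 · 827 = 621077.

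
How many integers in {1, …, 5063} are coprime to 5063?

4920

Factor: 5063 = 61 · 83.
φ(5063) = (61−1) · (83−1) = 60 · 82 = 4920.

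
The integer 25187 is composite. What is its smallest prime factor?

89

25187 is odd.
Digit sum 23, not divisible by 3.
Ends in 7: not divisible by 5.
7: 25187 = 7·3598 + 1
11: 25187 = 11·2289 + 8
13: 25187 = 13·1937 + 6
17: 25187 = 17·1481 + 10
19: 25187 = 19·1325 + 12
23: 25187 = 23·1095 + 2
29: 25187 = 29·868 + 15
31: 25187 = 31·812 + 15
37: 25187 = 37·680 + 27
41: 25187 = 41·614 + 13
43: 25187 = 43·585 + 32
47: 25187 = 47·535 + 42
53: 25187 = 53·475 + 12
59: 25187 = 59·426 + 53
61: 25187 = 61·412 + 55
67: 25187 = 67·375 + 62
71: 25187 = 71·354 + 53
73: 25187 = 73·345 + 2
79: 25187 = 79·318 + 65
83: 25187 = 83·303 + 38
89: 25187 = 89·283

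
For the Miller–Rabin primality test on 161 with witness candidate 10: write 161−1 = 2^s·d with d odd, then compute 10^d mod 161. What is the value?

161 − 1 = 160 = 2^5 · 5, so d = 5.
10^1 ≡ 10 (mod 161)
10^2 ≡ 10^2 = 100 ≡ 100 (mod 161)
10^4 ≡ 100^2 = 10000 ≡ 18 (mod 161)
5 = 4 + 1 in binary powers of 2.
So 10^5 ≡ 18 · 10 ≡ 19 (mod 161).
Squaring chain: 19 → 39 → 72 → 32 → 58; never reaches −1, so base 10 is a Miller–Rabin witness that 161 is composite.

19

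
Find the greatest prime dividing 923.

923 = 13 · 71
71 is prime.
So 923 = 13 · 71; the largest prime factor is 71.

71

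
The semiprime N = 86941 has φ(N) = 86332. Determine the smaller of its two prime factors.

φ(n) = (p−1)(q−1) = n − (p+q) + 1, so p + q = 86941 − 86332 + 1 = 610.
p and q are the roots of t² − 610t + 86941 = 0.
Discriminant: 610² − 4·86941 = 372100 − 347764 = 24336; √24336 = 156.
q = (610 − 156)/2 = 227, p = (610 + 156)/2 = 383.
Check: 227 · 383 = 86941.

227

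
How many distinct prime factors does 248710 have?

6

248710 = 2 · 124355
124355 = 5 · 24871
24871 = 7 · 3553
3553 = 11 · 323
323 = 17 · 19
248710 = 2 · 5 · 7 · 11 · 17 · 19, which has 6 distinct prime factors.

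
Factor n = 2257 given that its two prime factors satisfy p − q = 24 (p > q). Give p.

61

Since p = q + 24, we have 2257 = q(q + 24), so q² + 24q − 2257 = 0.
Discriminant: 24² + 4·2257 = 576 + 9028 = 9604; √9604 = 98.
q = (−24 + 98)/2 = 37, and p = q + 24 = 61.
Check: 37 · 61 = 2257.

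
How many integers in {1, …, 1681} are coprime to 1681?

Factor: 1681 = 41^2.
φ(1681) = 41^1·(41−1) = 1640.

1640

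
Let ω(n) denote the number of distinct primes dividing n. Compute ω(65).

2

65 = 5 · 13
65 = 5 · 13, which has 2 distinct prime factors.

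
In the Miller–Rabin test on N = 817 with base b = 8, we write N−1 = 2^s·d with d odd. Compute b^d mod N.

817 − 1 = 816 = 2^4 · 51, so d = 51.
8^1 ≡ 8 (mod 817)
8^2 ≡ 8^2 = 64 ≡ 64 (mod 817)
8^4 ≡ 64^2 = 4096 ≡ 11 (mod 817)
8^8 ≡ 11^2 = 121 ≡ 121 (mod 817)
8^16 ≡ 121^2 = 14641 ≡ 752 (mod 817)
8^32 ≡ 752^2 = 565504 ≡ 140 (mod 817)
51 = 32 + 16 + 2 + 1 in binary powers of 2.
So 8^51 ≡ 140 · 752 · 64 · 8 ≡ 151 (mod 817).
Squaring chain: 151 → 742 → 723 → 666; never reaches −1, so base 8 is a Miller–Rabin witness that 817 is composite.

151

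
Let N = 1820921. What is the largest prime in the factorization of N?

1820921 = 17 · 107113
107113 = 43 · 2491
2491 = 47 · 53
53 is prime.
So 1820921 = 17 · 43 · 47 · 53; the largest prime factor is 53.

53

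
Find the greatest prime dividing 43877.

43877 = 17 · 2581
2581 = 29 · 89
89 is prime.
So 43877 = 17 · 29 · 89; the largest prime factor is 89.

89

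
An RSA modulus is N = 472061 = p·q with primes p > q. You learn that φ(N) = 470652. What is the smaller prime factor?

547

φ(n) = (p−1)(q−1) = n − (p+q) + 1, so p + q = 472061 − 470652 + 1 = 1410.
p and q are the roots of t² − 1410t + 472061 = 0.
Discriminant: 1410² − 4·472061 = 1988100 − 1888244 = 99856; √99856 = 316.
q = (1410 − 316)/2 = 547, p = (1410 + 316)/2 = 863.
Check: 547 · 863 = 472061.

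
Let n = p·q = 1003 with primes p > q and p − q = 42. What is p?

59

Since p = q + 42, we have 1003 = q(q + 42), so q² + 42q − 1003 = 0.
Discriminant: 42² + 4·1003 = 1764 + 4012 = 5776; √5776 = 76.
q = (−42 + 76)/2 = 17, and p = q + 42 = 59.
Check: 17 · 59 = 1003.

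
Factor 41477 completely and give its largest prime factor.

41477 = 19 · 2183
2183 = 37 · 59
59 is prime.
So 41477 = 19 · 37 · 59; the largest prime factor is 59.

59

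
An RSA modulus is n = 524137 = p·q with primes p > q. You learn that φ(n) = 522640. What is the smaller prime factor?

φ(n) = (p−1)(q−1) = n − (p+q) + 1, so p + q = 524137 − 522640 + 1 = 1498.
p and q are the roots of t² − 1498t + 524137 = 0.
Discriminant: 1498² − 4·524137 = 2244004 − 2096548 = 147456; √147456 = 384.
q = (1498 − 384)/2 = 557, p = (1498 + 384)/2 = 941.
Check: 557 · 941 = 524137.

557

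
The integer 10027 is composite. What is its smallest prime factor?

10027 is odd.
Digit sum 10, not divisible by 3.
Ends in 7: not divisible by 5.
7: 10027 = 7·1432 + 3
11: 10027 = 11·911 + 6
13: 10027 = 13·771 + 4
17: 10027 = 17·589 + 14
19: 10027 = 19·527 + 14
23: 10027 = 23·435 + 22
29: 10027 = 29·345 + 22
31: 10027 = 31·323 + 14
37: 10027 = 37·271

37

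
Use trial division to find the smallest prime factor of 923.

13

923 is odd.
Digit sum 14, not divisible by 3.
Ends in 3: not divisible by 5.
7: 923 = 7·131 + 6
11: 923 = 11·83 + 10
13: 923 = 13·71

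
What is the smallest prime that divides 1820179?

53

1820179 is odd.
Digit sum 28, not divisible by 3.
Ends in 9: not divisible by 5.
7: 1820179 = 7·260025 + 4
11: 1820179 = 11·165470 + 9
13: 1820179 = 13·140013 + 10
17: 1820179 = 17·107069 + 6
19: 1820179 = 19·95798 + 17
23: 1820179 = 23·79138 + 5
29: 1820179 = 29·62764 + 23
31: 1820179 = 31·58715 + 14
37: 1820179 = 37·49194 + 1
41: 1820179 = 41·44394 + 25
43: 1820179 = 43·42329 + 32
47: 1820179 = 47·38727 + 10
53: 1820179 = 53·34343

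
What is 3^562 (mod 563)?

3^1 ≡ 3 (mod 563)
3^2 ≡ 3^2 = 9 ≡ 9 (mod 563)
3^4 ≡ 9^2 = 81 ≡ 81 (mod 563)
3^8 ≡ 81^2 = 6561 ≡ 368 (mod 563)
3^16 ≡ 368^2 = 135424 ≡ 304 (mod 563)
3^32 ≡ 304^2 = 92416 ≡ 84 (mod 563)
3^64 ≡ 84^2 = 7056 ≡ 300 (mod 563)
3^128 ≡ 300^2 = 90000 ≡ 483 (mod 563)
3^256 ≡ 483^2 = 233289 ≡ 207 (mod 563)
3^512 ≡ 207^2 = 42849 ≡ 61 (mod 563)
562 = 512 + 32 + 16 + 2 in binary powers of 2.
So 3^562 ≡ 61 · 84 · 304 · 9 ≡ 1 (mod 563).
Since the result is 1, base 3 gives no evidence that 563 is composite.

1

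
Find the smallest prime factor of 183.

183 is odd.
Digit sum 12, divisible by 3.

3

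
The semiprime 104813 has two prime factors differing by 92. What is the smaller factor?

281

Since p = q + 92, we have 104813 = q(q + 92), so q² + 92q − 104813 = 0.
Discriminant: 92² + 4·104813 = 8464 + 419252 = 427716; √427716 = 654.
q = (−92 + 654)/2 = 281, and p = q + 92 = 373.
Check: 281 · 373 = 104813.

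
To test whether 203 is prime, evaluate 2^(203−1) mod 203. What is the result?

2^1 ≡ 2 (mod 203)
2^2 ≡ 2^2 = 4 ≡ 4 (mod 203)
2^4 ≡ 4^2 = 16 ≡ 16 (mod 203)
2^8 ≡ 16^2 = 256 ≡ 53 (mod 203)
2^16 ≡ 53^2 = 2809 ≡ 170 (mod 203)
2^32 ≡ 170^2 = 28900 ≡ 74 (mod 203)
2^64 ≡ 74^2 = 5476 ≡ 198 (mod 203)
2^128 ≡ 198^2 = 39204 ≡ 25 (mod 203)
202 = 128 + 64 + 8 + 2 in binary powers of 2.
So 2^202 ≡ 25 · 198 · 53 · 4 ≡ 93 (mod 203).
Since 93 ≠ 1, base 2 is a Fermat witness: 203 is composite.

93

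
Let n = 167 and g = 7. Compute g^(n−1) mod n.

1

7^1 ≡ 7 (mod 167)
7^2 ≡ 7^2 = 49 ≡ 49 (mod 167)
7^4 ≡ 49^2 = 2401 ≡ 63 (mod 167)
7^8 ≡ 63^2 = 3969 ≡ 128 (mod 167)
7^16 ≡ 128^2 = 16384 ≡ 18 (mod 167)
7^32 ≡ 18^2 = 324 ≡ 157 (mod 167)
7^64 ≡ 157^2 = 24649 ≡ 100 (mod 167)
7^128 ≡ 100^2 = 10000 ≡ 147 (mod 167)
166 = 128 + 32 + 4 + 2 in binary powers of 2.
So 7^166 ≡ 147 · 157 · 63 · 49 ≡ 1 (mod 167).
Since the result is 1, base 7 gives no evidence that 167 is composite.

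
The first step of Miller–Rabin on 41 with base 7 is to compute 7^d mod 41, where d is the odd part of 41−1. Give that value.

38

41 − 1 = 40 = 2^3 · 5, so d = 5.
7^1 ≡ 7 (mod 41)
7^2 ≡ 7^2 = 49 ≡ 8 (mod 41)
7^4 ≡ 8^2 = 64 ≡ 23 (mod 41)
5 = 4 + 1 in binary powers of 2.
So 7^5 ≡ 23 · 7 ≡ 38 (mod 41).
Squaring chain: 38 → 9 → 40; reaches −1, so base 7 does not prove 41 composite.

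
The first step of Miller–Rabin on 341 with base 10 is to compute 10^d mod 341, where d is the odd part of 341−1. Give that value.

98

341 − 1 = 340 = 2^2 · 85, so d = 85.
10^1 ≡ 10 (mod 341)
10^2 ≡ 10^2 = 100 ≡ 100 (mod 341)
10^4 ≡ 100^2 = 10000 ≡ 111 (mod 341)
10^8 ≡ 111^2 = 12321 ≡ 45 (mod 341)
10^16 ≡ 45^2 = 2025 ≡ 320 (mod 341)
10^32 ≡ 320^2 = 102400 ≡ 100 (mod 341)
10^64 ≡ 100^2 = 10000 ≡ 111 (mod 341)
85 = 64 + 16 + 4 + 1 in binary powers of 2.
So 10^85 ≡ 111 · 320 · 111 · 10 ≡ 98 (mod 341).
Squaring chain: 98 → 56; never reaches −1, so base 10 is a Miller–Rabin witness that 341 is composite.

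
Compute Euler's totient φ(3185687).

Factor: 3185687 = 103 · 157 · 197.
φ(3185687) = (103−1) · (157−1) · (197−1) = 102 · 156 · 196 = 3118752.

3118752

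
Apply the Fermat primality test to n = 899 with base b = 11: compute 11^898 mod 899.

11^1 ≡ 11 (mod 899)
11^2 ≡ 11^2 = 121 ≡ 121 (mod 899)
11^4 ≡ 121^2 = 14641 ≡ 257 (mod 899)
11^8 ≡ 257^2 = 66049 ≡ 422 (mod 899)
11^16 ≡ 422^2 = 178084 ≡ 82 (mod 899)
11^32 ≡ 82^2 = 6724 ≡ 431 (mod 899)
11^64 ≡ 431^2 = 185761 ≡ 567 (mod 899)
11^128 ≡ 567^2 = 321489 ≡ 546 (mod 899)
11^256 ≡ 546^2 = 298116 ≡ 547 (mod 899)
11^512 ≡ 547^2 = 299209 ≡ 741 (mod 899)
898 = 512 + 256 + 128 + 2 in binary powers of 2.
So 11^898 ≡ 741 · 547 · 546 · 121 ≡ 382 (mod 899).
Since 382 ≠ 1, base 11 is a Fermat witness: 899 is composite.

382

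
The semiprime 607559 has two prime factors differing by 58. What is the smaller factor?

Since p = q + 58, we have 607559 = q(q + 58), so q² + 58q − 607559 = 0.
Discriminant: 58² + 4·607559 = 3364 + 2430236 = 2433600; √2433600 = 1560.
q = (−58 + 1560)/2 = 751, and p = q + 58 = 809.
Check: 751 · 809 = 607559.

751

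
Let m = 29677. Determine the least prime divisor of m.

29677 is odd.
Digit sum 31, not divisible by 3.
Ends in 7: not divisible by 5.
7: 29677 = 7·4239 + 4
11: 29677 = 11·2697 + 10
13: 29677 = 13·2282 + 11
17: 29677 = 17·1745 + 12
19: 29677 = 19·1561 + 18
23: 29677 = 23·1290 + 7
29: 29677 = 29·1023 + 10
31: 29677 = 31·957 + 10
37: 29677 = 37·802 + 3
41: 29677 = 41·723 + 34
43: 29677 = 43·690 + 7
47: 29677 = 47·631 + 20
53: 29677 = 53·559 + 50
59: 29677 = 59·503

59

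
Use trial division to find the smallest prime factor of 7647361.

41

7647361 is odd.
Digit sum 34, not divisible by 3.
Ends in 1: not divisible by 5.
7: 7647361 = 7·1092480 + 1
11: 7647361 = 11·695214 + 7
13: 7647361 = 13·588258 + 7
17: 7647361 = 17·449844 + 13
19: 7647361 = 19·402492 + 13
23: 7647361 = 23·332493 + 22
29: 7647361 = 29·263702 + 3
31: 7647361 = 31·246689 + 2
37: 7647361 = 37·206685 + 16
41: 7647361 = 41·186521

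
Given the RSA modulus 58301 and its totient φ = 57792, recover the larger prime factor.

337

φ(n) = (p−1)(q−1) = n − (p+q) + 1, so p + q = 58301 − 57792 + 1 = 510.
p and q are the roots of t² − 510t + 58301 = 0.
Discriminant: 510² − 4·58301 = 260100 − 233204 = 26896; √26896 = 164.
q = (510 − 164)/2 = 173, p = (510 + 164)/2 = 337.
Check: 173 · 337 = 58301.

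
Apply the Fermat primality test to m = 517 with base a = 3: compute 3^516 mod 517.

3^1 ≡ 3 (mod 517)
3^2 ≡ 3^2 = 9 ≡ 9 (mod 517)
3^4 ≡ 9^2 = 81 ≡ 81 (mod 517)
3^8 ≡ 81^2 = 6561 ≡ 357 (mod 517)
3^16 ≡ 357^2 = 127449 ≡ 267 (mod 517)
3^32 ≡ 267^2 = 71289 ≡ 460 (mod 517)
3^64 ≡ 460^2 = 211600 ≡ 147 (mod 517)
3^128 ≡ 147^2 = 21609 ≡ 412 (mod 517)
3^256 ≡ 412^2 = 169744 ≡ 168 (mod 517)
3^512 ≡ 168^2 = 28224 ≡ 306 (mod 517)
516 = 512 + 4 in binary powers of 2.
So 3^516 ≡ 306 · 81 ≡ 487 (mod 517).
Since 487 ≠ 1, base 3 is a Fermat witness: 517 is composite.

487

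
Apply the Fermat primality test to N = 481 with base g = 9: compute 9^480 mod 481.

9^1 ≡ 9 (mod 481)
9^2 ≡ 9^2 = 81 ≡ 81 (mod 481)
9^4 ≡ 81^2 = 6561 ≡ 308 (mod 481)
9^8 ≡ 308^2 = 94864 ≡ 107 (mod 481)
9^16 ≡ 107^2 = 11449 ≡ 386 (mod 481)
9^32 ≡ 386^2 = 148996 ≡ 367 (mod 481)
9^64 ≡ 367^2 = 134689 ≡ 9 (mod 481)
9^128 ≡ 9^2 = 81 ≡ 81 (mod 481)
9^256 ≡ 81^2 = 6561 ≡ 308 (mod 481)
480 = 256 + 128 + 64 + 32 in binary powers of 2.
So 9^480 ≡ 308 · 81 · 9 · 367 ≡ 248 (mod 481).
Since 248 ≠ 1, base 9 is a Fermat witness: 481 is composite.

248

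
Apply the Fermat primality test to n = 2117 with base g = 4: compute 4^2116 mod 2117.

4^1 ≡ 4 (mod 2117)
4^2 ≡ 4^2 = 16 ≡ 16 (mod 2117)
4^4 ≡ 16^2 = 256 ≡ 256 (mod 2117)
4^8 ≡ 256^2 = 65536 ≡ 2026 (mod 2117)
4^16 ≡ 2026^2 = 4104676 ≡ 1930 (mod 2117)
4^32 ≡ 1930^2 = 3724900 ≡ 1097 (mod 2117)
4^64 ≡ 1097^2 = 1203409 ≡ 953 (mod 2117)
4^128 ≡ 953^2 = 908209 ≡ 16 (mod 2117)
4^256 ≡ 16^2 = 256 ≡ 256 (mod 2117)
4^512 ≡ 256^2 = 65536 ≡ 2026 (mod 2117)
4^1024 ≡ 2026^2 = 4104676 ≡ 1930 (mod 2117)
4^2048 ≡ 1930^2 = 3724900 ≡ 1097 (mod 2117)
2116 = 2048 + 64 + 4 in binary powers of 2.
So 4^2116 ≡ 1097 · 953 · 256 ≡ 1756 (mod 2117).
Since 1756 ≠ 1, base 4 is a Fermat witness: 2117 is composite.

1756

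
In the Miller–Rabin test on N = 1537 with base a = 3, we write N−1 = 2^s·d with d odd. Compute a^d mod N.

1537 − 1 = 1536 = 2^9 · 3, so d = 3.
3^1 ≡ 3 (mod 1537)
3^2 ≡ 3^2 = 9 ≡ 9 (mod 1537)
3 = 2 + 1 in binary powers of 2.
So 3^3 ≡ 9 · 3 ≡ 27 (mod 1537).
Squaring chain: 27 → 729 → 1176 → 1213 → 460 → 1031 → 894 → 1533 → 16; never reaches −1, so base 3 is a Miller–Rabin witness that 1537 is composite.

27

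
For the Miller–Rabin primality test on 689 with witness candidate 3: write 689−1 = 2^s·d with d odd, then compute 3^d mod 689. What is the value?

689 − 1 = 688 = 2^4 · 43, so d = 43.
3^1 ≡ 3 (mod 689)
3^2 ≡ 3^2 = 9 ≡ 9 (mod 689)
3^4 ≡ 9^2 = 81 ≡ 81 (mod 689)
3^8 ≡ 81^2 = 6561 ≡ 360 (mod 689)
3^16 ≡ 360^2 = 129600 ≡ 68 (mod 689)
3^32 ≡ 68^2 = 4624 ≡ 490 (mod 689)
43 = 32 + 8 + 2 + 1 in binary powers of 2.
So 3^43 ≡ 490 · 360 · 9 · 3 ≡ 432 (mod 689).
Squaring chain: 432 → 594 → 68 → 490; never reaches −1, so base 3 is a Miller–Rabin witness that 689 is composite.

432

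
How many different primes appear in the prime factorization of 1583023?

1583023 = 13^2 · 9367
9367 = 17 · 551
551 = 19 · 29
1583023 = 13^2 · 17 · 19 · 29, which has 4 distinct prime factors.

4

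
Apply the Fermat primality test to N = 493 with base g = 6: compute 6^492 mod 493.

268

6^1 ≡ 6 (mod 493)
6^2 ≡ 6^2 = 36 ≡ 36 (mod 493)
6^4 ≡ 36^2 = 1296 ≡ 310 (mod 493)
6^8 ≡ 310^2 = 96100 ≡ 458 (mod 493)
6^16 ≡ 458^2 = 209764 ≡ 239 (mod 493)
6^32 ≡ 239^2 = 57121 ≡ 426 (mod 493)
6^64 ≡ 426^2 = 181476 ≡ 52 (mod 493)
6^128 ≡ 52^2 = 2704 ≡ 239 (mod 493)
6^256 ≡ 239^2 = 57121 ≡ 426 (mod 493)
492 = 256 + 128 + 64 + 32 + 8 + 4 in binary powers of 2.
So 6^492 ≡ 426 · 239 · 52 · 426 · 458 · 310 ≡ 268 (mod 493).
Since 268 ≠ 1, base 6 is a Fermat witness: 493 is composite.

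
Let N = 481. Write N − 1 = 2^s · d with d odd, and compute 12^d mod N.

454

481 − 1 = 480 = 2^5 · 15, so d = 15.
12^1 ≡ 12 (mod 481)
12^2 ≡ 12^2 = 144 ≡ 144 (mod 481)
12^4 ≡ 144^2 = 20736 ≡ 53 (mod 481)
12^8 ≡ 53^2 = 2809 ≡ 404 (mod 481)
15 = 8 + 4 + 2 + 1 in binary powers of 2.
So 12^15 ≡ 404 · 53 · 144 · 12 ≡ 454 (mod 481).
Squaring chain: 454 → 248 → 417 → 248 → 417; never reaches −1, so base 12 is a Miller–Rabin witness that 481 is composite.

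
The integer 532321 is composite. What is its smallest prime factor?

17

532321 is odd.
Digit sum 16, not divisible by 3.
Ends in 1: not divisible by 5.
7: 532321 = 7·76045 + 6
11: 532321 = 11·48392 + 9
13: 532321 = 13·40947 + 10
17: 532321 = 17·31313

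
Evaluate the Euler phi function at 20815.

Factor: 20815 = 5 · 23 · 181.
φ(20815) = (5−1) · (23−1) · (181−1) = 4 · 22 · 180 = 15840.

15840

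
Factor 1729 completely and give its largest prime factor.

1729 = 7 · 247
247 = 13 · 19
19 is prime.
So 1729 = 7 · 13 · 19; the largest prime factor is 19.

19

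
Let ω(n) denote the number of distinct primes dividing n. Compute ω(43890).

43890 = 2 · 21945
21945 = 3 · 7315
7315 = 5 · 1463
1463 = 7 · 209
209 = 11 · 19
43890 = 2 · 3 · 5 · 7 · 11 · 19, which has 6 distinct prime factors.

6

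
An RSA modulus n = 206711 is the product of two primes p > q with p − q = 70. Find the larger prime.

491

Since p = q + 70, we have 206711 = q(q + 70), so q² + 70q − 206711 = 0.
Discriminant: 70² + 4·206711 = 4900 + 826844 = 831744; √831744 = 912.
q = (−70 + 912)/2 = 421, and p = q + 70 = 491.
Check: 421 · 491 = 206711.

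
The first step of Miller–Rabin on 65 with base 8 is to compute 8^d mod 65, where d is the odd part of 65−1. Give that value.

8

65 − 1 = 64 = 2^6 · 1, so d = 1.
8^1 ≡ 8 (mod 65)
1 = 1 in binary powers of 2.
So 8^1 ≡ 8 ≡ 8 (mod 65).
Squaring chain: 8 → 64 → 1 → 1 → 1 → 1; reaches −1, so base 8 does not prove 65 composite.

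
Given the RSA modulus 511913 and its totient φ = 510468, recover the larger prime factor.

φ(n) = (p−1)(q−1) = n − (p+q) + 1, so p + q = 511913 − 510468 + 1 = 1446.
p and q are the roots of t² − 1446t + 511913 = 0.
Discriminant: 1446² − 4·511913 = 2090916 − 2047652 = 43264; √43264 = 208.
q = (1446 − 208)/2 = 619, p = (1446 + 208)/2 = 827.
Check: 619 · 827 = 511913.

827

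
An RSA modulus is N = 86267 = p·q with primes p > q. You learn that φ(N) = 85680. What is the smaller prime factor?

φ(n) = (p−1)(q−1) = n − (p+q) + 1, so p + q = 86267 − 85680 + 1 = 588.
p and q are the roots of t² − 588t + 86267 = 0.
Discriminant: 588² − 4·86267 = 345744 − 345068 = 676; √676 = 26.
q = (588 − 26)/2 = 281, p = (588 + 26)/2 = 307.
Check: 281 · 307 = 86267.

281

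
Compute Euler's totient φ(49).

Factor: 49 = 7^2.
φ(49) = 7^1·(7−1) = 42.

42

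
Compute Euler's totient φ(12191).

Factor: 12191 = 73 · 167.
φ(12191) = (73−1) · (167−1) = 72 · 166 = 11952.

11952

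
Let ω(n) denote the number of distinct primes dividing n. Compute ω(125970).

6

125970 = 2 · 62985
62985 = 3 · 20995
20995 = 5 · 4199
4199 = 13 · 323
323 = 17 · 19
125970 = 2 · 3 · 5 · 13 · 17 · 19, which has 6 distinct prime factors.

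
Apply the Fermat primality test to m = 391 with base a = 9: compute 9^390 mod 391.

123

9^1 ≡ 9 (mod 391)
9^2 ≡ 9^2 = 81 ≡ 81 (mod 391)
9^4 ≡ 81^2 = 6561 ≡ 305 (mod 391)
9^8 ≡ 305^2 = 93025 ≡ 358 (mod 391)
9^16 ≡ 358^2 = 128164 ≡ 307 (mod 391)
9^32 ≡ 307^2 = 94249 ≡ 18 (mod 391)
9^64 ≡ 18^2 = 324 ≡ 324 (mod 391)
9^128 ≡ 324^2 = 104976 ≡ 188 (mod 391)
9^256 ≡ 188^2 = 35344 ≡ 154 (mod 391)
390 = 256 + 128 + 4 + 2 in binary powers of 2.
So 9^390 ≡ 154 · 188 · 305 · 81 ≡ 123 (mod 391).
Since 123 ≠ 1, base 9 is a Fermat witness: 391 is composite.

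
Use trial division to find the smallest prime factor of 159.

3

159 is odd.
Digit sum 15, divisible by 3.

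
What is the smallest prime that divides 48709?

48709 is odd.
Digit sum 28, not divisible by 3.
Ends in 9: not divisible by 5.
7: 48709 = 7·6958 + 3
11: 48709 = 11·4428 + 1
13: 48709 = 13·3746 + 11
17: 48709 = 17·2865 + 4
19: 48709 = 19·2563 + 12
23: 48709 = 23·2117 + 18
29: 48709 = 29·1679 + 18
31: 48709 = 31·1571 + 8
37: 48709 = 37·1316 + 17
41: 48709 = 41·1188 + 1
43: 48709 = 43·1132 + 33
47: 48709 = 47·1036 + 17
53: 48709 = 53·919 + 2
59: 48709 = 59·825 + 34
61: 48709 = 61·798 + 31
67: 48709 = 67·727

67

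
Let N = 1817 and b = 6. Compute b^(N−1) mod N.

98

6^1 ≡ 6 (mod 1817)
6^2 ≡ 6^2 = 36 ≡ 36 (mod 1817)
6^4 ≡ 36^2 = 1296 ≡ 1296 (mod 1817)
6^8 ≡ 1296^2 = 1679616 ≡ 708 (mod 1817)
6^16 ≡ 708^2 = 501264 ≡ 1589 (mod 1817)
6^32 ≡ 1589^2 = 2524921 ≡ 1108 (mod 1817)
6^64 ≡ 1108^2 = 1227664 ≡ 1189 (mod 1817)
6^128 ≡ 1189^2 = 1413721 ≡ 95 (mod 1817)
6^256 ≡ 95^2 = 9025 ≡ 1757 (mod 1817)
6^512 ≡ 1757^2 = 3087049 ≡ 1783 (mod 1817)
6^1024 ≡ 1783^2 = 3179089 ≡ 1156 (mod 1817)
1816 = 1024 + 512 + 256 + 16 + 8 in binary powers of 2.
So 6^1816 ≡ 1156 · 1783 · 1757 · 1589 · 708 ≡ 98 (mod 1817).
Since 98 ≠ 1, base 6 is a Fermat witness: 1817 is composite.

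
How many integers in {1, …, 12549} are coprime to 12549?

8096

Factor: 12549 = 3 · 47 · 89.
φ(12549) = (3−1) · (47−1) · (89−1) = 2 · 46 · 88 = 8096.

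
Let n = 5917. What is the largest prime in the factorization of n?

5917 = 61 · 97
97 is prime.
So 5917 = 61 · 97; the largest prime factor is 97.

97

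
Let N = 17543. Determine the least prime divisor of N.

53

17543 is odd.
Digit sum 20, not divisible by 3.
Ends in 3: not divisible by 5.
7: 17543 = 7·2506 + 1
11: 17543 = 11·1594 + 9
13: 17543 = 13·1349 + 6
17: 17543 = 17·1031 + 16
19: 17543 = 19·923 + 6
23: 17543 = 23·762 + 17
29: 17543 = 29·604 + 27
31: 17543 = 31·565 + 28
37: 17543 = 37·474 + 5
41: 17543 = 41·427 + 36
43: 17543 = 43·407 + 42
47: 17543 = 47·373 + 12
53: 17543 = 53·331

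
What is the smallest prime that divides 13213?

73

13213 is odd.
Digit sum 10, not divisible by 3.
Ends in 3: not divisible by 5.
7: 13213 = 7·1887 + 4
11: 13213 = 11·1201 + 2
13: 13213 = 13·1016 + 5
17: 13213 = 17·777 + 4
19: 13213 = 19·695 + 8
23: 13213 = 23·574 + 11
29: 13213 = 29·455 + 18
31: 13213 = 31·426 + 7
37: 13213 = 37·357 + 4
41: 13213 = 41·322 + 11
43: 13213 = 43·307 + 12
47: 13213 = 47·281 + 6
53: 13213 = 53·249 + 16
59: 13213 = 59·223 + 56
61: 13213 = 61·216 + 37
67: 13213 = 67·197 + 14
71: 13213 = 71·186 + 7
73: 13213 = 73·181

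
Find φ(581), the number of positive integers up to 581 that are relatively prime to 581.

492

Factor: 581 = 7 · 83.
φ(581) = (7−1) · (83−1) = 6 · 82 = 492.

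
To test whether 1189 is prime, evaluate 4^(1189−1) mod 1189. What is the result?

4^1 ≡ 4 (mod 1189)
4^2 ≡ 4^2 = 16 ≡ 16 (mod 1189)
4^4 ≡ 16^2 = 256 ≡ 256 (mod 1189)
4^8 ≡ 256^2 = 65536 ≡ 141 (mod 1189)
4^16 ≡ 141^2 = 19881 ≡ 857 (mod 1189)
4^32 ≡ 857^2 = 734449 ≡ 836 (mod 1189)
4^64 ≡ 836^2 = 698896 ≡ 953 (mod 1189)
4^128 ≡ 953^2 = 908209 ≡ 1002 (mod 1189)
4^256 ≡ 1002^2 = 1004004 ≡ 488 (mod 1189)
4^512 ≡ 488^2 = 238144 ≡ 344 (mod 1189)
4^1024 ≡ 344^2 = 118336 ≡ 625 (mod 1189)
1188 = 1024 + 128 + 32 + 4 in binary powers of 2.
So 4^1188 ≡ 625 · 1002 · 836 · 256 ≡ 223 (mod 1189).
Since 223 ≠ 1, base 4 is a Fermat witness: 1189 is composite.

223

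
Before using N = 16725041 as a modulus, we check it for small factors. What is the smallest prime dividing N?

61

16725041 is odd.
Digit sum 26, not divisible by 3.
Ends in 1: not divisible by 5.
7: 16725041 = 7·2389291 + 4
11: 16725041 = 11·1520458 + 3
13: 16725041 = 13·1286541 + 8
17: 16725041 = 17·983825 + 16
19: 16725041 = 19·880265 + 6
23: 16725041 = 23·727175 + 16
29: 16725041 = 29·576725 + 16
31: 16725041 = 31·539517 + 14
37: 16725041 = 37·452028 + 5
41: 16725041 = 41·407927 + 34
43: 16725041 = 43·388954 + 19
47: 16725041 = 47·355851 + 44
53: 16725041 = 53·315566 + 43
59: 16725041 = 59·283475 + 16
61: 16725041 = 61·274181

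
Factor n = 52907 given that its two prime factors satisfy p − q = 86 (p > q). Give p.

Since p = q + 86, we have 52907 = q(q + 86), so q² + 86q − 52907 = 0.
Discriminant: 86² + 4·52907 = 7396 + 211628 = 219024; √219024 = 468.
q = (−86 + 468)/2 = 191, and p = q + 86 = 277.
Check: 191 · 277 = 52907.

277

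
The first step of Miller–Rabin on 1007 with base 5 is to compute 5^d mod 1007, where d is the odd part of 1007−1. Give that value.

1007 − 1 = 1006 = 2^1 · 503, so d = 503.
5^1 ≡ 5 (mod 1007)
5^2 ≡ 5^2 = 25 ≡ 25 (mod 1007)
5^4 ≡ 25^2 = 625 ≡ 625 (mod 1007)
5^8 ≡ 625^2 = 390625 ≡ 916 (mod 1007)
5^16 ≡ 916^2 = 839056 ≡ 225 (mod 1007)
5^32 ≡ 225^2 = 50625 ≡ 275 (mod 1007)
5^64 ≡ 275^2 = 75625 ≡ 100 (mod 1007)
5^128 ≡ 100^2 = 10000 ≡ 937 (mod 1007)
5^256 ≡ 937^2 = 877969 ≡ 872 (mod 1007)
503 = 256 + 128 + 64 + 32 + 16 + 4 + 2 + 1 in binary powers of 2.
So 5^503 ≡ 872 · 937 · 100 · 275 · 225 · 625 · 25 · 5 ≡ 137 (mod 1007).
Squaring chain: 137; never reaches −1, so base 5 is a Miller–Rabin witness that 1007 is composite.

137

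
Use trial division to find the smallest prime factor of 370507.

23

370507 is odd.
Digit sum 22, not divisible by 3.
Ends in 7: not divisible by 5.
7: 370507 = 7·52929 + 4
11: 370507 = 11·33682 + 5
13: 370507 = 13·28500 + 7
17: 370507 = 17·21794 + 9
19: 370507 = 19·19500 + 7
23: 370507 = 23·16109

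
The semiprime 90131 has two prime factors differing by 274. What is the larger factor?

467

Since p = q + 274, we have 90131 = q(q + 274), so q² + 274q − 90131 = 0.
Discriminant: 274² + 4·90131 = 75076 + 360524 = 435600; √435600 = 660.
q = (−274 + 660)/2 = 193, and p = q + 274 = 467.
Check: 193 · 467 = 90131.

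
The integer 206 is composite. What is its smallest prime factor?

2

206 is even: 2 divides it.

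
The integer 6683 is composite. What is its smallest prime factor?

41

6683 is odd.
Digit sum 23, not divisible by 3.
Ends in 3: not divisible by 5.
7: 6683 = 7·954 + 5
11: 6683 = 11·607 + 6
13: 6683 = 13·514 + 1
17: 6683 = 17·393 + 2
19: 6683 = 19·351 + 14
23: 6683 = 23·290 + 13
29: 6683 = 29·230 + 13
31: 6683 = 31·215 + 18
37: 6683 = 37·180 + 23
41: 6683 = 41·163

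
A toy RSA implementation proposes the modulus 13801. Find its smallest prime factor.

37

13801 is odd.
Digit sum 13, not divisible by 3.
Ends in 1: not divisible by 5.
7: 13801 = 7·1971 + 4
11: 13801 = 11·1254 + 7
13: 13801 = 13·1061 + 8
17: 13801 = 17·811 + 14
19: 13801 = 19·726 + 7
23: 13801 = 23·600 + 1
29: 13801 = 29·475 + 26
31: 13801 = 31·445 + 6
37: 13801 = 37·373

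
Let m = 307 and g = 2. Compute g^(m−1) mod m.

2^1 ≡ 2 (mod 307)
2^2 ≡ 2^2 = 4 ≡ 4 (mod 307)
2^4 ≡ 4^2 = 16 ≡ 16 (mod 307)
2^8 ≡ 16^2 = 256 ≡ 256 (mod 307)
2^16 ≡ 256^2 = 65536 ≡ 145 (mod 307)
2^32 ≡ 145^2 = 21025 ≡ 149 (mod 307)
2^64 ≡ 149^2 = 22201 ≡ 97 (mod 307)
2^128 ≡ 97^2 = 9409 ≡ 199 (mod 307)
2^256 ≡ 199^2 = 39601 ≡ 305 (mod 307)
306 = 256 + 32 + 16 + 2 in binary powers of 2.
So 2^306 ≡ 305 · 149 · 145 · 4 ≡ 1 (mod 307).
Since the result is 1, base 2 gives no evidence that 307 is composite.

1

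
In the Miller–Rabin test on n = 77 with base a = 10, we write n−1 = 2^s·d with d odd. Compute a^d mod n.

77 − 1 = 76 = 2^2 · 19, so d = 19.
10^1 ≡ 10 (mod 77)
10^2 ≡ 10^2 = 100 ≡ 23 (mod 77)
10^4 ≡ 23^2 = 529 ≡ 67 (mod 77)
10^8 ≡ 67^2 = 4489 ≡ 23 (mod 77)
10^16 ≡ 23^2 = 529 ≡ 67 (mod 77)
19 = 16 + 2 + 1 in binary powers of 2.
So 10^19 ≡ 67 · 23 · 10 ≡ 10 (mod 77).
Squaring chain: 10 → 23; never reaches −1, so base 10 is a Miller–Rabin witness that 77 is composite.

10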